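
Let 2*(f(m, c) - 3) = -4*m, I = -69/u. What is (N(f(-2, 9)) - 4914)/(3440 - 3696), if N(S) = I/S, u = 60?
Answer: 687983/35840 ≈ 19.196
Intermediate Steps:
I = -23/20 (I = -69/60 = -69*1/60 = -23/20 ≈ -1.1500)
f(m, c) = 3 - 2*m (f(m, c) = 3 + (-4*m)/2 = 3 - 2*m)
N(S) = -23/(20*S)
(N(f(-2, 9)) - 4914)/(3440 - 3696) = (-23/(20*(3 - 2*(-2))) - 4914)/(3440 - 3696) = (-23/(20*(3 + 4)) - 4914)/(-256) = (-23/20/7 - 4914)*(-1/256) = (-23/20*⅐ - 4914)*(-1/256) = (-23/140 - 4914)*(-1/256) = -687983/140*(-1/256) = 687983/35840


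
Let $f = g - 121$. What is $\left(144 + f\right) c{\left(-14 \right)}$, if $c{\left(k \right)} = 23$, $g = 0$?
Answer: $529$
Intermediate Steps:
$f = -121$ ($f = 0 - 121 = -121$)
$\left(144 + f\right) c{\left(-14 \right)} = \left(144 - 121\right) 23 = 23 \cdot 23 = 529$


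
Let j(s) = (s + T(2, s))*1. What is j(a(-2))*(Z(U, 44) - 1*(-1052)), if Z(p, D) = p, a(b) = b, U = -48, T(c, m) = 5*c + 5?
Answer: 13052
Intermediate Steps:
T(c, m) = 5 + 5*c
j(s) = 15 + s (j(s) = (s + (5 + 5*2))*1 = (s + (5 + 10))*1 = (s + 15)*1 = (15 + s)*1 = 15 + s)
j(a(-2))*(Z(U, 44) - 1*(-1052)) = (15 - 2)*(-48 - 1*(-1052)) = 13*(-48 + 1052) = 13*1004 = 13052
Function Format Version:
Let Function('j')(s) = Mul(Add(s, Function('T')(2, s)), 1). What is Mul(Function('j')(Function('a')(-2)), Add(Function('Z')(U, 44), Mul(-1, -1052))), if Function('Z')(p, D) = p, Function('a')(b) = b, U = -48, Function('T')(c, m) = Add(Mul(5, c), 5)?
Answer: 13052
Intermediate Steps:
Function('T')(c, m) = Add(5, Mul(5, c))
Function('j')(s) = Add(15, s) (Function('j')(s) = Mul(Add(s, Add(5, Mul(5, 2))), 1) = Mul(Add(s, Add(5, 10)), 1) = Mul(Add(s, 15), 1) = Mul(Add(15, s), 1) = Add(15, s))
Mul(Function('j')(Function('a')(-2)), Add(Function('Z')(U, 44), Mul(-1, -1052))) = Mul(Add(15, -2), Add(-48, Mul(-1, -1052))) = Mul(13, Add(-48, 1052)) = Mul(13, 1004) = 13052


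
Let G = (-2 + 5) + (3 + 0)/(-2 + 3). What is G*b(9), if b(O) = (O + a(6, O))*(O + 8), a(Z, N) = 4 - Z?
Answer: 714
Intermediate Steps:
b(O) = (-2 + O)*(8 + O) (b(O) = (O + (4 - 1*6))*(O + 8) = (O + (4 - 6))*(8 + O) = (O - 2)*(8 + O) = (-2 + O)*(8 + O))
G = 6 (G = 3 + 3/1 = 3 + 3*1 = 3 + 3 = 6)
G*b(9) = 6*(-16 + 9**2 + 6*9) = 6*(-16 + 81 + 54) = 6*119 = 714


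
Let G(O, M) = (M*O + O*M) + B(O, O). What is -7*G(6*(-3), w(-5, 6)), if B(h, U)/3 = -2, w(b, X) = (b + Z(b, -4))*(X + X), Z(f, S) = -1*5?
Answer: -30198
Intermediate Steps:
Z(f, S) = -5
w(b, X) = 2*X*(-5 + b) (w(b, X) = (b - 5)*(X + X) = (-5 + b)*(2*X) = 2*X*(-5 + b))
B(h, U) = -6 (B(h, U) = 3*(-2) = -6)
G(O, M) = -6 + 2*M*O (G(O, M) = (M*O + O*M) - 6 = (M*O + M*O) - 6 = 2*M*O - 6 = -6 + 2*M*O)
-7*G(6*(-3), w(-5, 6)) = -7*(-6 + 2*(2*6*(-5 - 5))*(6*(-3))) = -7*(-6 + 2*(2*6*(-10))*(-18)) = -7*(-6 + 2*(-120)*(-18)) = -7*(-6 + 4320) = -7*4314 = -30198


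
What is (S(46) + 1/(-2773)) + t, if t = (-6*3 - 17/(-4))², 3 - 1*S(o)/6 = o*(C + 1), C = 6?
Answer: -76532043/44368 ≈ -1724.9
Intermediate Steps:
S(o) = 18 - 42*o (S(o) = 18 - 6*o*(6 + 1) = 18 - 6*o*7 = 18 - 42*o)
t = 3025/16 (t = (-18 - 17*(-¼))² = (-18 + 17/4)² = (-55/4)² = 3025/16 ≈ 189.06)
(S(46) + 1/(-2773)) + t = ((18 - 42*46) + 1/(-2773)) + 3025/16 = ((18 - 1932) - 1/2773) + 3025/16 = (-1914 - 1/2773) + 3025/16 = -5307523/2773 + 3025/16 = -76532043/44368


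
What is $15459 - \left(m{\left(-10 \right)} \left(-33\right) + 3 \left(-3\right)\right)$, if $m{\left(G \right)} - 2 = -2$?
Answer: $15468$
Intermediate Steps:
$m{\left(G \right)} = 0$ ($m{\left(G \right)} = 2 - 2 = 0$)
$15459 - \left(m{\left(-10 \right)} \left(-33\right) + 3 \left(-3\right)\right) = 15459 - \left(0 \left(-33\right) + 3 \left(-3\right)\right) = 15459 - \left(0 - 9\right) = 15459 - -9 = 15459 + 9 = 15468$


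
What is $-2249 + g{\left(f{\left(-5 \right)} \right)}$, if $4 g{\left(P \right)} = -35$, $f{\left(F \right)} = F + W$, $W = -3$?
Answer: $- \frac{9031}{4} \approx -2257.8$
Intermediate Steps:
$f{\left(F \right)} = -3 + F$ ($f{\left(F \right)} = F - 3 = -3 + F$)
$g{\left(P \right)} = - \frac{35}{4}$ ($g{\left(P \right)} = \frac{1}{4} \left(-35\right) = - \frac{35}{4}$)
$-2249 + g{\left(f{\left(-5 \right)} \right)} = -2249 - \frac{35}{4} = - \frac{9031}{4}$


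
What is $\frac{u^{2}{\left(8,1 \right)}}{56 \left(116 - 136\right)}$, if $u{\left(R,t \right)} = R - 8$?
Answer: $0$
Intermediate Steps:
$u{\left(R,t \right)} = -8 + R$
$\frac{u^{2}{\left(8,1 \right)}}{56 \left(116 - 136\right)} = \frac{\left(-8 + 8\right)^{2}}{56 \left(116 - 136\right)} = \frac{0^{2}}{56 \left(-20\right)} = \frac{0}{-1120} = 0 \left(- \frac{1}{1120}\right) = 0$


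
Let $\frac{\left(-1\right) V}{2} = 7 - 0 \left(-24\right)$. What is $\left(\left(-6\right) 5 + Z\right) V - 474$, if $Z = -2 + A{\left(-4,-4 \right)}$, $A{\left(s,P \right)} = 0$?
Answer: $-26$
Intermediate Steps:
$Z = -2$ ($Z = -2 + 0 = -2$)
$V = -14$ ($V = - 2 \left(7 - 0 \left(-24\right)\right) = - 2 \left(7 - 0\right) = - 2 \left(7 + 0\right) = \left(-2\right) 7 = -14$)
$\left(\left(-6\right) 5 + Z\right) V - 474 = \left(\left(-6\right) 5 - 2\right) \left(-14\right) - 474 = \left(-30 - 2\right) \left(-14\right) - 474 = \left(-32\right) \left(-14\right) - 474 = 448 - 474 = -26$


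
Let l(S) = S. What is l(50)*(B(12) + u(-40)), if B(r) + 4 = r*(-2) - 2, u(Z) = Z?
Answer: -3500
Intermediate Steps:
B(r) = -6 - 2*r (B(r) = -4 + (r*(-2) - 2) = -4 + (-2*r - 2) = -4 + (-2 - 2*r) = -6 - 2*r)
l(50)*(B(12) + u(-40)) = 50*((-6 - 2*12) - 40) = 50*((-6 - 24) - 40) = 50*(-30 - 40) = 50*(-70) = -3500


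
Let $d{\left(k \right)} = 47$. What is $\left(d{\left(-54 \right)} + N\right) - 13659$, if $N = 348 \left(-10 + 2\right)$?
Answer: $-16396$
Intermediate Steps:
$N = -2784$ ($N = 348 \left(-8\right) = -2784$)
$\left(d{\left(-54 \right)} + N\right) - 13659 = \left(47 - 2784\right) - 13659 = -2737 - 13659 = -16396$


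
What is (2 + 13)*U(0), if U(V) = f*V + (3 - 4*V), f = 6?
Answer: 45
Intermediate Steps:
U(V) = 3 + 2*V (U(V) = 6*V + (3 - 4*V) = 3 + 2*V)
(2 + 13)*U(0) = (2 + 13)*(3 + 2*0) = 15*(3 + 0) = 15*3 = 45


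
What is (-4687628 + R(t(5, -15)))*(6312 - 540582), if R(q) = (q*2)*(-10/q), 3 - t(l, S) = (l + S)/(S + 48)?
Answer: 2504469696960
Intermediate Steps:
t(l, S) = 3 - (S + l)/(48 + S) (t(l, S) = 3 - (l + S)/(S + 48) = 3 - (S + l)/(48 + S))
R(q) = -20 (R(q) = (2*q)*(-10/q) = -20)
(-4687628 + R(t(5, -15)))*(6312 - 540582) = (-4687628 - 20)*(6312 - 540582) = -4687648*(-534270) = 2504469696960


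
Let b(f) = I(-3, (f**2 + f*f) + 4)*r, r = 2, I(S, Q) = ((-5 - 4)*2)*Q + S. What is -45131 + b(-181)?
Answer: -2404073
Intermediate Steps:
I(S, Q) = S - 18*Q (I(S, Q) = (-9*2)*Q + S = -18*Q + S = S - 18*Q)
b(f) = -150 - 72*f**2 (b(f) = (-3 - 18*((f**2 + f*f) + 4))*2 = (-3 - 18*((f**2 + f**2) + 4))*2 = (-3 - 18*(2*f**2 + 4))*2 = (-3 - 18*(4 + 2*f**2))*2 = (-3 + (-72 - 36*f**2))*2 = (-75 - 36*f**2)*2 = -150 - 72*f**2)
-45131 + b(-181) = -45131 + (-150 - 72*(-181)**2) = -45131 + (-150 - 72*32761) = -45131 + (-150 - 2358792) = -45131 - 2358942 = -2404073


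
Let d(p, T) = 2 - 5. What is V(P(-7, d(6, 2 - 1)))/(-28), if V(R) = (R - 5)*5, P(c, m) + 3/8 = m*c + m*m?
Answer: -985/224 ≈ -4.3973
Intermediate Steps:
d(p, T) = -3
P(c, m) = -3/8 + m² + c*m (P(c, m) = -3/8 + (m*c + m*m) = -3/8 + (c*m + m²) = -3/8 + (m² + c*m) = -3/8 + m² + c*m)
V(R) = -25 + 5*R (V(R) = (-5 + R)*5 = -25 + 5*R)
V(P(-7, d(6, 2 - 1)))/(-28) = (-25 + 5*(-3/8 + (-3)² - 7*(-3)))/(-28) = (-25 + 5*(-3/8 + 9 + 21))*(-1/28) = (-25 + 5*(237/8))*(-1/28) = (-25 + 1185/8)*(-1/28) = (985/8)*(-1/28) = -985/224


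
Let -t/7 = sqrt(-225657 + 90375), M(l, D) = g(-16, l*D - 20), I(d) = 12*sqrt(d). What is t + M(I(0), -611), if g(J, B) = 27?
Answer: 27 - 7*I*sqrt(135282) ≈ 27.0 - 2574.6*I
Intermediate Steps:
M(l, D) = 27
t = -7*I*sqrt(135282) (t = -7*sqrt(-225657 + 90375) = -7*I*sqrt(135282) ≈ -2574.6*I)
t + M(I(0), -611) = -7*I*sqrt(135282) + 27 = 27 - 7*I*sqrt(135282)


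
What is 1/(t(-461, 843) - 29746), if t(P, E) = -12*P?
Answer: -1/24214 ≈ -4.1298e-5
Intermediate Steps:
1/(t(-461, 843) - 29746) = 1/(-12*(-461) - 29746) = 1/(5532 - 29746) = 1/(-24214) = -1/24214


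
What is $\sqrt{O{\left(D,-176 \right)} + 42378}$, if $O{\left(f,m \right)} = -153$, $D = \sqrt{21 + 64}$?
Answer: $5 \sqrt{1689} \approx 205.49$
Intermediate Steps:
$D = \sqrt{85} \approx 9.2195$
$\sqrt{O{\left(D,-176 \right)} + 42378} = \sqrt{-153 + 42378} = \sqrt{42225} = 5 \sqrt{1689}$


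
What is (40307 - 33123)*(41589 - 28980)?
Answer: 90583056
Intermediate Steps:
(40307 - 33123)*(41589 - 28980) = 7184*12609 = 90583056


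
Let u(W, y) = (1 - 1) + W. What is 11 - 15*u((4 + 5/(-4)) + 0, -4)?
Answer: -121/4 ≈ -30.250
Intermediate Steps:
u(W, y) = W (u(W, y) = 0 + W = W)
11 - 15*u((4 + 5/(-4)) + 0, -4) = 11 - 15*((4 + 5/(-4)) + 0) = 11 - 15*((4 + 5*(-¼)) + 0) = 11 - 15*((4 - 5/4) + 0) = 11 - 15*(11/4 + 0) = 11 - 15*11/4 = 11 - 165/4 = -121/4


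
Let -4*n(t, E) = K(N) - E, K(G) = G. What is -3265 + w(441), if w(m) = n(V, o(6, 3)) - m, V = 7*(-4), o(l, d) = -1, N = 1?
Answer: -7413/2 ≈ -3706.5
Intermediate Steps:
V = -28
n(t, E) = -1/4 + E/4 (n(t, E) = -(1 - E)/4 = -1/4 + E/4)
w(m) = -1/2 - m (w(m) = (-1/4 + (1/4)*(-1)) - m = (-1/4 - 1/4) - m = -1/2 - m)
-3265 + w(441) = -3265 + (-1/2 - 1*441) = -3265 + (-1/2 - 441) = -3265 - 883/2 = -7413/2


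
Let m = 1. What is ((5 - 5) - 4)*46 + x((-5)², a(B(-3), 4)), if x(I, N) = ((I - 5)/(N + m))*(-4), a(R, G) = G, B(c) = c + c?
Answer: -200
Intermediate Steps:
B(c) = 2*c
x(I, N) = -4*(-5 + I)/(1 + N) (x(I, N) = ((I - 5)/(N + 1))*(-4) = ((-5 + I)/(1 + N))*(-4) = -4*(-5 + I)/(1 + N))
((5 - 5) - 4)*46 + x((-5)², a(B(-3), 4)) = ((5 - 5) - 4)*46 + 4*(5 - 1*(-5)²)/(1 + 4) = (0 - 4)*46 + 4*(5 - 1*25)/5 = -4*46 + 4*(⅕)*(5 - 25) = -184 + 4*(⅕)*(-20) = -184 - 16 = -200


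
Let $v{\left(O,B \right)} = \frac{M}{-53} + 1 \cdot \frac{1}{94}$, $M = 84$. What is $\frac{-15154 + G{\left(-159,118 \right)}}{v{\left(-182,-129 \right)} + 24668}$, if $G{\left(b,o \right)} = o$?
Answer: $- \frac{24969784}{40962711} \approx -0.60957$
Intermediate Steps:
$v{\left(O,B \right)} = - \frac{7843}{4982}$ ($v{\left(O,B \right)} = \frac{84}{-53} + 1 \cdot \frac{1}{94} = 84 \left(- \frac{1}{53}\right) + 1 \cdot \frac{1}{94} = - \frac{84}{53} + \frac{1}{94} = - \frac{7843}{4982}$)
$\frac{-15154 + G{\left(-159,118 \right)}}{v{\left(-182,-129 \right)} + 24668} = \frac{-15154 + 118}{- \frac{7843}{4982} + 24668} = - \frac{15036}{\frac{122888133}{4982}} = \left(-15036\right) \frac{4982}{122888133} = - \frac{24969784}{40962711}$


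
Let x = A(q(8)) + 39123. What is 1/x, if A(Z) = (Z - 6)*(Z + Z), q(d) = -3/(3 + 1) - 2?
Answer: 8/313369 ≈ 2.5529e-5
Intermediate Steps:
q(d) = -11/4 (q(d) = -3/4 - 2 = -3*¼ - 2 = -¾ - 2 = -11/4)
A(Z) = 2*Z*(-6 + Z) (A(Z) = (-6 + Z)*(2*Z) = 2*Z*(-6 + Z))
x = 313369/8 (x = 2*(-11/4)*(-6 - 11/4) + 39123 = 2*(-11/4)*(-35/4) + 39123 = 385/8 + 39123 = 313369/8 ≈ 39171.)
1/x = 1/(313369/8) = 8/313369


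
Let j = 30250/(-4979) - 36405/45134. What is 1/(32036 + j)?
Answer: 224722186/7197653386701 ≈ 3.1222e-5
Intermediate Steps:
j = -1546563995/224722186 (j = 30250*(-1/4979) - 36405*1/45134 = -30250/4979 - 36405/45134 = -1546563995/224722186 ≈ -6.8821)
1/(32036 + j) = 1/(32036 - 1546563995/224722186) = 1/(7197653386701/224722186) = 224722186/7197653386701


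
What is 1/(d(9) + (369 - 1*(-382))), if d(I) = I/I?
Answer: 1/752 ≈ 0.0013298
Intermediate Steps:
d(I) = 1
1/(d(9) + (369 - 1*(-382))) = 1/(1 + (369 - 1*(-382))) = 1/(1 + (369 + 382)) = 1/(1 + 751) = 1/752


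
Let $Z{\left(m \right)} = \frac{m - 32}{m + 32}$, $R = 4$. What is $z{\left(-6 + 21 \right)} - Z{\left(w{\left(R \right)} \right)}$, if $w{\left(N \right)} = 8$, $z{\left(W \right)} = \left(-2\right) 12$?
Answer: $- \frac{117}{5} \approx -23.4$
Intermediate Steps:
$z{\left(W \right)} = -24$
$Z{\left(m \right)} = \frac{-32 + m}{32 + m}$
$z{\left(-6 + 21 \right)} - Z{\left(w{\left(R \right)} \right)} = -24 - \frac{-32 + 8}{32 + 8} = -24 - \frac{1}{40} \left(-24\right) = -24 - - \frac{3}{5} = -24 + \frac{3}{5} = - \frac{117}{5}$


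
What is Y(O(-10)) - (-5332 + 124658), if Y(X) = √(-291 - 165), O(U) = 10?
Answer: -119326 + 2*I*√114 ≈ -1.1933e+5 + 21.354*I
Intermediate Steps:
Y(X) = 2*I*√114 (Y(X) = √(-456) = 2*I*√114)
Y(O(-10)) - (-5332 + 124658) = 2*I*√114 - (-5332 + 124658) = 2*I*√114 - 1*119326 = 2*I*√114 - 119326 = -119326 + 2*I*√114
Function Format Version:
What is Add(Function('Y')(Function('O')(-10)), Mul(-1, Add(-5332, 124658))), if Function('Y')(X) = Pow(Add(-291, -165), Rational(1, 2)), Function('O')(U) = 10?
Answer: Add(-119326, Mul(2, I, Pow(114, Rational(1, 2)))) ≈ Add(-1.1933e+5, Mul(21.354, I))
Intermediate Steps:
Function('Y')(X) = Mul(2, I, Pow(114, Rational(1, 2))) (Function('Y')(X) = Pow(-456, Rational(1, 2)) = Mul(2, I, Pow(114, Rational(1, 2))))
Add(Function('Y')(Function('O')(-10)), Mul(-1, Add(-5332, 124658))) = Add(Mul(2, I, Pow(114, Rational(1, 2))), Mul(-1, Add(-5332, 124658))) = Add(Mul(2, I, Pow(114, Rational(1, 2))), Mul(-1, 119326)) = Add(Mul(2, I, Pow(114, Rational(1, 2))), -119326) = Add(-119326, Mul(2, I, Pow(114, Rational(1, 2))))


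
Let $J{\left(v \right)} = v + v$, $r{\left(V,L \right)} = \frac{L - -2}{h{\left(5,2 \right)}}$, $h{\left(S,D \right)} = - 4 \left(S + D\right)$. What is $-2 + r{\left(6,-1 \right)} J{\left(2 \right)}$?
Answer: $- \frac{15}{7} \approx -2.1429$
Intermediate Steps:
$h{\left(S,D \right)} = - 4 D - 4 S$ ($h{\left(S,D \right)} = - 4 \left(D + S\right) = - 4 D - 4 S$)
$r{\left(V,L \right)} = - \frac{1}{14} - \frac{L}{28}$ ($r{\left(V,L \right)} = \frac{L - -2}{\left(-4\right) 2 - 20} = \frac{L + 2}{-8 - 20} = \frac{2 + L}{-28} = \left(2 + L\right) \left(- \frac{1}{28}\right) = - \frac{1}{14} - \frac{L}{28}$)
$J{\left(v \right)} = 2 v$
$-2 + r{\left(6,-1 \right)} J{\left(2 \right)} = -2 + \left(- \frac{1}{14} - - \frac{1}{28}\right) 2 \cdot 2 = -2 + \left(- \frac{1}{14} + \frac{1}{28}\right) 4 = -2 - \frac{1}{7} = - \frac{15}{7}$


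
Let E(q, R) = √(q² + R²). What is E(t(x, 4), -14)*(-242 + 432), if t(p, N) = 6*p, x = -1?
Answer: 380*√58 ≈ 2894.0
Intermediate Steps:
E(q, R) = √(R² + q²)
E(t(x, 4), -14)*(-242 + 432) = √((-14)² + (6*(-1))²)*(-242 + 432) = √(196 + (-6)²)*190 = √(196 + 36)*190 = √232*190 = (2*√58)*190 = 380*√58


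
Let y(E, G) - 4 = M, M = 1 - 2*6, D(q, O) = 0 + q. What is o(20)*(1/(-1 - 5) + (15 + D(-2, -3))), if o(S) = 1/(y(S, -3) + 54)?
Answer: 77/282 ≈ 0.27305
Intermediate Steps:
D(q, O) = q
M = -11 (M = 1 - 12 = -11)
y(E, G) = -7 (y(E, G) = 4 - 11 = -7)
o(S) = 1/47 (o(S) = 1/(-7 + 54) = 1/47)
o(20)*(1/(-1 - 5) + (15 + D(-2, -3))) = (1/(-1 - 5) + (15 - 2))/47 = (1/(-6) + 13)/47 = (-⅙ + 13)/47 = (1/47)*(77/6) = 77/282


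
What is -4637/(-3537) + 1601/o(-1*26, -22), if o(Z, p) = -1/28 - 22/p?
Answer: 1959035/1179 ≈ 1661.6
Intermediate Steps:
o(Z, p) = -1/28 - 22/p (o(Z, p) = -1*1/28 - 22/p = -1/28 - 22/p)
-4637/(-3537) + 1601/o(-1*26, -22) = -4637/(-3537) + 1601/(((1/28)*(-616 - 1*(-22))/(-22))) = -4637*(-1/3537) + 1601/(((1/28)*(-1/22)*(-616 + 22))) = 4637/3537 + 1601/(((1/28)*(-1/22)*(-594))) = 4637/3537 + 1601/(27/28) = 4637/3537 + 1601*(28/27) = 4637/3537 + 44828/27 = 1959035/1179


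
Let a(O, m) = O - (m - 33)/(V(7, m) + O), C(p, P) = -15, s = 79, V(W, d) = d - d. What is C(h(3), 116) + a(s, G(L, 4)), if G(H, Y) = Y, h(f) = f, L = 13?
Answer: 5085/79 ≈ 64.367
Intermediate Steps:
V(W, d) = 0
a(O, m) = O - (-33 + m)/O (a(O, m) = O - (m - 33)/(0 + O) = O - (-33 + m)/O)
C(h(3), 116) + a(s, G(L, 4)) = -15 + (33 + 79² - 1*4)/79 = -15 + (33 + 6241 - 4)/79 = -15 + (1/79)*6270 = -15 + 6270/79 = 5085/79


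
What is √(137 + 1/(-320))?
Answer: 3*√24355/40 ≈ 11.705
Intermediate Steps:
√(137 + 1/(-320)) = √(137 - 1/320) = √(43839/320) = 3*√24355/40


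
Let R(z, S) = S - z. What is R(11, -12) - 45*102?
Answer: -4613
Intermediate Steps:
R(11, -12) - 45*102 = (-12 - 1*11) - 45*102 = (-12 - 11) - 4590 = -23 - 4590 = -4613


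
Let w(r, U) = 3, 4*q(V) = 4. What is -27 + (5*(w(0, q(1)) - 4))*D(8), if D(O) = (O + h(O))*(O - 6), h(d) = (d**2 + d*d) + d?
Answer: -1467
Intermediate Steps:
q(V) = 1 (q(V) = (1/4)*4 = 1)
h(d) = d + 2*d**2 (h(d) = (d**2 + d**2) + d = 2*d**2 + d = d + 2*d**2)
D(O) = (-6 + O)*(O + O*(1 + 2*O)) (D(O) = (O + O*(1 + 2*O))*(O - 6) = (O + O*(1 + 2*O))*(-6 + O) = (-6 + O)*(O + O*(1 + 2*O)))
-27 + (5*(w(0, q(1)) - 4))*D(8) = -27 + (5*(3 - 4))*(2*8*(-6 + 8**2 - 5*8)) = -27 + (5*(-1))*(2*8*(-6 + 64 - 40)) = -27 - 10*8*18 = -27 - 5*288 = -27 - 1440 = -1467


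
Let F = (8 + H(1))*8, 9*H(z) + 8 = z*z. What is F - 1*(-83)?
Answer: 1267/9 ≈ 140.78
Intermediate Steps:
H(z) = -8/9 + z**2/9 (H(z) = -8/9 + (z*z)/9 = -8/9 + z**2/9)
F = 520/9 (F = (8 + (-8/9 + (1/9)*1**2))*8 = (8 + (-8/9 + (1/9)*1))*8 = (8 + (-8/9 + 1/9))*8 = (8 - 7/9)*8 = (65/9)*8 = 520/9 ≈ 57.778)
F - 1*(-83) = 520/9 - 1*(-83) = 520/9 + 83 = 1267/9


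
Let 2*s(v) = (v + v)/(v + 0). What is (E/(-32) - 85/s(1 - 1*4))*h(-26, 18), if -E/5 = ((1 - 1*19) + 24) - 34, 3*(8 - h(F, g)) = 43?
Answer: 13585/24 ≈ 566.04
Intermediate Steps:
h(F, g) = -19/3 (h(F, g) = 8 - ⅓*43 = 8 - 43/3 = -19/3)
s(v) = 1 (s(v) = ((v + v)/(v + 0))/2 = ((2*v)/v)/2 = (½)*2 = 1)
E = 140 (E = -5*(((1 - 1*19) + 24) - 34) = -5*(((1 - 19) + 24) - 34) = -5*((-18 + 24) - 34) = -5*(6 - 34) = -5*(-28) = 140)
(E/(-32) - 85/s(1 - 1*4))*h(-26, 18) = (140/(-32) - 85/1)*(-19/3) = (140*(-1/32) - 85*1)*(-19/3) = (-35/8 - 85)*(-19/3) = -715/8*(-19/3) = 13585/24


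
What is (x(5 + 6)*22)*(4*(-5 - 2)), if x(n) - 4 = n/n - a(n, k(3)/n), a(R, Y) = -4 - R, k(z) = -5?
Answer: -12320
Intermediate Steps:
x(n) = 9 + n (x(n) = 4 + (n/n - (-4 - n)) = 4 + (1 + (4 + n)) = 4 + (5 + n) = 9 + n)
(x(5 + 6)*22)*(4*(-5 - 2)) = ((9 + (5 + 6))*22)*(4*(-5 - 2)) = ((9 + 11)*22)*(4*(-7)) = (20*22)*(-28) = 440*(-28) = -12320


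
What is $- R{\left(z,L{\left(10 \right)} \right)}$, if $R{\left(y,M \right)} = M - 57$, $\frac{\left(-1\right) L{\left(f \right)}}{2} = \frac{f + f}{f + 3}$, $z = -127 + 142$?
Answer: $\frac{781}{13} \approx 60.077$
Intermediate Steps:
$z = 15$
$L{\left(f \right)} = - \frac{4 f}{3 + f}$ ($L{\left(f \right)} = - 2 \frac{f + f}{f + 3} = - 2 \frac{2 f}{3 + f} = - \frac{4 f}{3 + f}$)
$R{\left(y,M \right)} = -57 + M$
$- R{\left(z,L{\left(10 \right)} \right)} = - (-57 - \frac{40}{3 + 10}) = - (-57 - \frac{40}{13}) = \left(-1\right) \left(- \frac{781}{13}\right) = \frac{781}{13}$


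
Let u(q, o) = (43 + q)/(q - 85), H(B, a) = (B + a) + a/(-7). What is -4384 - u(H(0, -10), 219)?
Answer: -2871279/655 ≈ -4383.6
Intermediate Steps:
H(B, a) = B + 6*a/7 (H(B, a) = (B + a) + a*(-1/7) = (B + a) - a/7 = B + 6*a/7)
u(q, o) = (43 + q)/(-85 + q)
-4384 - u(H(0, -10), 219) = -4384 - (43 + (0 + (6/7)*(-10)))/(-85 + (0 + (6/7)*(-10))) = -4384 - (43 + (0 - 60/7))/(-85 + (0 - 60/7)) = -4384 - (43 - 60/7)/(-85 - 60/7) = -4384 - 241/((-655/7)*7) = -4384 - (-7)*241/(655*7) = -4384 - 1*(-241/655) = -4384 + 241/655 = -2871279/655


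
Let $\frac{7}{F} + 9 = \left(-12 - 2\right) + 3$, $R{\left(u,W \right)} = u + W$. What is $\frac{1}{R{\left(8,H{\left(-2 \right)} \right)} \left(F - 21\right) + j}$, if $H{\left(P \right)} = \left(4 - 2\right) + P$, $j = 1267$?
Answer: $\frac{5}{5481} \approx 0.00091224$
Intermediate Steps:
$H{\left(P \right)} = 2 + P$
$R{\left(u,W \right)} = W + u$
$F = - \frac{7}{20}$ ($F = \frac{7}{-9 + \left(\left(-12 - 2\right) + 3\right)} = \frac{7}{-9 + \left(-14 + 3\right)} = \frac{7}{-9 - 11} = \frac{7}{-20} = 7 \left(- \frac{1}{20}\right) = - \frac{7}{20} \approx -0.35$)
$\frac{1}{R{\left(8,H{\left(-2 \right)} \right)} \left(F - 21\right) + j} = \frac{1}{\left(\left(2 - 2\right) + 8\right) \left(- \frac{7}{20} - 21\right) + 1267} = \frac{1}{\left(0 + 8\right) \left(- \frac{427}{20}\right) + 1267} = \frac{1}{8 \left(- \frac{427}{20}\right) + 1267} = \frac{1}{- \frac{854}{5} + 1267} = \frac{1}{\frac{5481}{5}} = \frac{5}{5481}$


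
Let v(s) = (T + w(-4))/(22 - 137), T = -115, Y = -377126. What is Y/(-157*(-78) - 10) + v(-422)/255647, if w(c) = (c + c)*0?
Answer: -6886508449/223435478 ≈ -30.821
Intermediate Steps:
w(c) = 0 (w(c) = (2*c)*0 = 0)
v(s) = 1 (v(s) = (-115 + 0)/(22 - 137) = -115/(-115) = -115*(-1/115) = 1)
Y/(-157*(-78) - 10) + v(-422)/255647 = -377126/(-157*(-78) - 10) + 1/255647 = -377126/(12246 - 10) + 1*(1/255647) = -377126/12236 + 1/255647 = -377126*1/12236 + 1/255647 = -188563/6118 + 1/255647 = -6886508449/223435478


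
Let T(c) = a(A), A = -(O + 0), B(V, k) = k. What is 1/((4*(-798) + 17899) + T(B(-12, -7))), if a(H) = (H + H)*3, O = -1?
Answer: 1/14713 ≈ 6.7967e-5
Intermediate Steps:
A = 1 (A = -(-1 + 0) = -1*(-1) = 1)
a(H) = 6*H (a(H) = (2*H)*3 = 6*H)
T(c) = 6 (T(c) = 6*1 = 6)
1/((4*(-798) + 17899) + T(B(-12, -7))) = 1/((4*(-798) + 17899) + 6) = 1/((-3192 + 17899) + 6) = 1/(14707 + 6) = 1/14713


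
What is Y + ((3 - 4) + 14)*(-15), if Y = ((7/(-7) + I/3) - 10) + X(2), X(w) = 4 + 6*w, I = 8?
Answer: -562/3 ≈ -187.33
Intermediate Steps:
Y = 23/3 (Y = ((7/(-7) + 8/3) - 10) + (4 + 6*2) = ((7*(-⅐) + 8*(⅓)) - 10) + (4 + 12) = ((-1 + 8/3) - 10) + 16 = (5/3 - 10) + 16 = -25/3 + 16 = 23/3 ≈ 7.6667)
Y + ((3 - 4) + 14)*(-15) = 23/3 + ((3 - 4) + 14)*(-15) = 23/3 + (-1 + 14)*(-15) = 23/3 + 13*(-15) = 23/3 - 195 = -562/3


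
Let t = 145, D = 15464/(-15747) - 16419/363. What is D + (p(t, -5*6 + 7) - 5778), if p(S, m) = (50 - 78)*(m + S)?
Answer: -17606182553/1905387 ≈ -9240.2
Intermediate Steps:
D = -88054475/1905387 (D = 15464*(-1/15747) - 16419*1/363 = -15464/15747 - 5473/121 = -88054475/1905387 ≈ -46.213)
p(S, m) = -28*S - 28*m (p(S, m) = -28*(S + m) = -28*S - 28*m)
D + (p(t, -5*6 + 7) - 5778) = -88054475/1905387 + ((-28*145 - 28*(-5*6 + 7)) - 5778) = -88054475/1905387 + ((-4060 - 28*(-30 + 7)) - 5778) = -88054475/1905387 + ((-4060 - 28*(-23)) - 5778) = -88054475/1905387 + ((-4060 + 644) - 5778) = -88054475/1905387 + (-3416 - 5778) = -88054475/1905387 - 9194 = -17606182553/1905387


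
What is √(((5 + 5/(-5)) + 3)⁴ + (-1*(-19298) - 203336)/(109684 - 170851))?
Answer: √999373665315/20389 ≈ 49.031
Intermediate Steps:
√(((5 + 5/(-5)) + 3)⁴ + (-1*(-19298) - 203336)/(109684 - 170851)) = √(((5 + 5*(-⅕)) + 3)⁴ + (19298 - 203336)/(-61167)) = √(((5 - 1) + 3)⁴ - 184038*(-1/61167)) = √((4 + 3)⁴ + 61346/20389) = √(7⁴ + 61346/20389) = √(2401 + 61346/20389) = √(49015335/20389) = √999373665315/20389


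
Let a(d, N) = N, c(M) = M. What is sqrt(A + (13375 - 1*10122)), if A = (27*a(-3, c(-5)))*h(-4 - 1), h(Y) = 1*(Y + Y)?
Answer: sqrt(4603) ≈ 67.845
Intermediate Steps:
h(Y) = 2*Y (h(Y) = 1*(2*Y) = 2*Y)
A = 1350 (A = (27*(-5))*(2*(-4 - 1)) = -270*(-5) = -135*(-10) = 1350)
sqrt(A + (13375 - 1*10122)) = sqrt(1350 + (13375 - 1*10122)) = sqrt(1350 + (13375 - 10122)) = sqrt(1350 + 3253) = sqrt(4603)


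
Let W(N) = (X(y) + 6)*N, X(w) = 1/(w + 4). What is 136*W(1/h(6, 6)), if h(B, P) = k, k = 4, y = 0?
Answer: 425/2 ≈ 212.50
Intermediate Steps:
h(B, P) = 4
X(w) = 1/(4 + w)
W(N) = 25*N/4 (W(N) = (1/(4 + 0) + 6)*N = (1/4 + 6)*N = 25*N/4)
136*W(1/h(6, 6)) = 136*((25/4)/4) = 136*((25/4)*(1/4)) = 136*(25/16) = 425/2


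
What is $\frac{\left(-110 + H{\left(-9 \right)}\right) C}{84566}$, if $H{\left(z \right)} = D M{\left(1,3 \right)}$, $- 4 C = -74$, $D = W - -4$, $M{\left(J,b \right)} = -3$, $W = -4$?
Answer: $- \frac{2035}{84566} \approx -0.024064$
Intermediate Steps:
$D = 0$ ($D = -4 - -4 = -4 + 4 = 0$)
$C = \frac{37}{2}$ ($C = \left(- \frac{1}{4}\right) \left(-74\right) = \frac{37}{2} \approx 18.5$)
$H{\left(z \right)} = 0$ ($H{\left(z \right)} = 0 \left(-3\right) = 0$)
$\frac{\left(-110 + H{\left(-9 \right)}\right) C}{84566} = \frac{\left(-110 + 0\right) \frac{37}{2}}{84566} = \left(-110\right) \frac{37}{2} \cdot \frac{1}{84566} = \left(-2035\right) \frac{1}{84566} = - \frac{2035}{84566}$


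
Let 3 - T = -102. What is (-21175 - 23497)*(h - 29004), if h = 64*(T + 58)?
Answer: 829648384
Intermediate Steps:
T = 105 (T = 3 - 1*(-102) = 3 + 102 = 105)
h = 10432 (h = 64*(105 + 58) = 64*163 = 10432)
(-21175 - 23497)*(h - 29004) = (-21175 - 23497)*(10432 - 29004) = -44672*(-18572) = 829648384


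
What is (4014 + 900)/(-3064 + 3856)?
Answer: 273/44 ≈ 6.2045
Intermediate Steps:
(4014 + 900)/(-3064 + 3856) = 4914/792 = 4914*(1/792) = 273/44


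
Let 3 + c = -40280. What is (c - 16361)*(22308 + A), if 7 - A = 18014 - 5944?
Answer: -580317780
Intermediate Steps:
c = -40283 (c = -3 - 40280 = -40283)
A = -12063 (A = 7 - (18014 - 5944) = 7 - 1*12070 = 7 - 12070 = -12063)
(c - 16361)*(22308 + A) = (-40283 - 16361)*(22308 - 12063) = -56644*10245 = -580317780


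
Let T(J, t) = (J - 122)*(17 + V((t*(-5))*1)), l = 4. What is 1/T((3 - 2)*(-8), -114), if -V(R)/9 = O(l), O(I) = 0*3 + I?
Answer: 1/2470 ≈ 0.00040486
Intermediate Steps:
O(I) = I (O(I) = 0 + I = I)
V(R) = -36 (V(R) = -9*4 = -36)
T(J, t) = 2318 - 19*J (T(J, t) = (J - 122)*(17 - 36) = (-122 + J)*(-19) = 2318 - 19*J)
1/T((3 - 2)*(-8), -114) = 1/(2318 - 19*(3 - 2)*(-8)) = 1/(2318 - 19*(-8)) = 1/(2318 + 152) = 1/2470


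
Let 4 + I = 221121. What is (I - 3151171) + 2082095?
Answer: -847959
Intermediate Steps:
I = 221117 (I = -4 + 221121 = 221117)
(I - 3151171) + 2082095 = (221117 - 3151171) + 2082095 = -2930054 + 2082095 = -847959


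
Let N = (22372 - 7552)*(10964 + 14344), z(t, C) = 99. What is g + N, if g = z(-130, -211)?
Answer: 375064659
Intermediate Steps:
g = 99
N = 375064560 (N = 14820*25308 = 375064560)
g + N = 99 + 375064560 = 375064659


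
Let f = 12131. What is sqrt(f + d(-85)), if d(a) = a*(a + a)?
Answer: sqrt(26581) ≈ 163.04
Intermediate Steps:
d(a) = 2*a**2 (d(a) = a*(2*a) = 2*a**2)
sqrt(f + d(-85)) = sqrt(12131 + 2*(-85)**2) = sqrt(12131 + 2*7225) = sqrt(12131 + 14450) = sqrt(26581)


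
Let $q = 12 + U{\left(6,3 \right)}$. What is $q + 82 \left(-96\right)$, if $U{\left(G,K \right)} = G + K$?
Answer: $-7851$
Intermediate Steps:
$q = 21$ ($q = 12 + \left(6 + 3\right) = 12 + 9 = 21$)
$q + 82 \left(-96\right) = 21 + 82 \left(-96\right) = 21 - 7872 = -7851$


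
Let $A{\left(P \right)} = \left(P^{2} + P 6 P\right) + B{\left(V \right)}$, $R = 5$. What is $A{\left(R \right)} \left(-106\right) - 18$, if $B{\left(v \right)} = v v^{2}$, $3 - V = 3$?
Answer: $-18568$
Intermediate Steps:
$V = 0$ ($V = 3 - 3 = 0$)
$B{\left(v \right)} = v^{3}$
$A{\left(P \right)} = 7 P^{2}$ ($A{\left(P \right)} = \left(P^{2} + P 6 P\right) + 0^{3} = \left(P^{2} + 6 P P\right) + 0 = \left(P^{2} + 6 P^{2}\right) + 0 = 7 P^{2} + 0 = 7 P^{2}$)
$A{\left(R \right)} \left(-106\right) - 18 = 7 \cdot 5^{2} \left(-106\right) - 18 = 7 \cdot 25 \left(-106\right) - 18 = 175 \left(-106\right) - 18 = -18550 - 18 = -18568$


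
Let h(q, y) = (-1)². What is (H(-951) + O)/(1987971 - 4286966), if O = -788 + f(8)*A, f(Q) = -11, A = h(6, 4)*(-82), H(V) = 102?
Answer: -216/2298995 ≈ -9.3954e-5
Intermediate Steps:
h(q, y) = 1
A = -82 (A = 1*(-82) = -82)
O = 114 (O = -788 - 11*(-82) = -788 + 902 = 114)
(H(-951) + O)/(1987971 - 4286966) = (102 + 114)/(1987971 - 4286966) = 216/(-2298995) = 216*(-1/2298995) = -216/2298995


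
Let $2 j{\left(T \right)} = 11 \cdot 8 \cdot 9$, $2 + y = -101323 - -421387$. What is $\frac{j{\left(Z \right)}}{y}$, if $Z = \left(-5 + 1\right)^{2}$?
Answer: $\frac{198}{160031} \approx 0.0012373$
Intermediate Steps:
$Z = 16$ ($Z = \left(-4\right)^{2} = 16$)
$y = 320062$ ($y = -2 - -320064 = -2 + \left(-101323 + 421387\right) = -2 + 320064 = 320062$)
$j{\left(T \right)} = 396$ ($j{\left(T \right)} = \frac{11 \cdot 8 \cdot 9}{2} = \frac{88 \cdot 9}{2} = \frac{1}{2} \cdot 792 = 396$)
$\frac{j{\left(Z \right)}}{y} = \frac{396}{320062} = 396 \cdot \frac{1}{320062} = \frac{198}{160031}$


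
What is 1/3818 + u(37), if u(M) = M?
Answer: 141267/3818 ≈ 37.000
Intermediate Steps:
1/3818 + u(37) = 1/3818 + 37 = 141267/3818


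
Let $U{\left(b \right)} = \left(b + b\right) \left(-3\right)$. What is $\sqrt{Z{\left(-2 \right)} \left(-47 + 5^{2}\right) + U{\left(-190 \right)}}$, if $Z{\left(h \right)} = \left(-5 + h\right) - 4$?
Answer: $\sqrt{1382} \approx 37.175$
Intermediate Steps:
$Z{\left(h \right)} = -9 + h$
$U{\left(b \right)} = - 6 b$ ($U{\left(b \right)} = 2 b \left(-3\right) = - 6 b$)
$\sqrt{Z{\left(-2 \right)} \left(-47 + 5^{2}\right) + U{\left(-190 \right)}} = \sqrt{\left(-9 - 2\right) \left(-47 + 5^{2}\right) - -1140} = \sqrt{- 11 \left(-47 + 25\right) + 1140} = \sqrt{\left(-11\right) \left(-22\right) + 1140} = \sqrt{242 + 1140} = \sqrt{1382}$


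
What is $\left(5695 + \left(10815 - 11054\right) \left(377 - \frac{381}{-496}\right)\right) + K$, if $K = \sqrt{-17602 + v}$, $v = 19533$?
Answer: $- \frac{41957427}{496} + \sqrt{1931} \approx -84548.0$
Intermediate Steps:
$K = \sqrt{1931}$ ($K = \sqrt{-17602 + 19533} = \sqrt{1931} \approx 43.943$)
$\left(5695 + \left(10815 - 11054\right) \left(377 - \frac{381}{-496}\right)\right) + K = \left(5695 + \left(10815 - 11054\right) \left(377 - \frac{381}{-496}\right)\right) + \sqrt{1931} = \left(5695 - 239 \left(377 - - \frac{381}{496}\right)\right) + \sqrt{1931} = \left(5695 - 239 \left(377 + \frac{381}{496}\right)\right) + \sqrt{1931} = \left(5695 - \frac{44782147}{496}\right) + \sqrt{1931} = - \frac{41957427}{496} + \sqrt{1931}$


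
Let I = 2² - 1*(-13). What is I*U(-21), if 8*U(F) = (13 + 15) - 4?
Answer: 51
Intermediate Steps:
I = 17 (I = 4 + 13 = 17)
U(F) = 3 (U(F) = ((13 + 15) - 4)/8 = (28 - 4)/8 = (⅛)*24 = 3)
I*U(-21) = 17*3 = 51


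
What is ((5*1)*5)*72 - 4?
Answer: 1796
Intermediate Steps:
((5*1)*5)*72 - 4 = (5*5)*72 - 4 = 25*72 - 4 = 1800 - 4 = 1796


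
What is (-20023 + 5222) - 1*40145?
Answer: -54946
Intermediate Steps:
(-20023 + 5222) - 1*40145 = -14801 - 40145 = -54946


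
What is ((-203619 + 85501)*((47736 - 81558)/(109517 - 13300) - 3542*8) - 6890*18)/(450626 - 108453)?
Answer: 2251954947904/230229787 ≈ 9781.3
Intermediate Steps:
((-203619 + 85501)*((47736 - 81558)/(109517 - 13300) - 3542*8) - 6890*18)/(450626 - 108453) = (-118118*(-33822/96217 - 28336) - 124020)/342173 = (-118118*(-33822*1/96217 - 28336) - 124020)*(1/342173) = (-118118*(-33822/96217 - 28336) - 124020)*(1/342173) = (-118118*(-2726438734/96217) - 124020)*(1/342173) = (29276499125692/8747 - 124020)*(1/342173) = (29275414322752/8747)*(1/342173) = 2251954947904/230229787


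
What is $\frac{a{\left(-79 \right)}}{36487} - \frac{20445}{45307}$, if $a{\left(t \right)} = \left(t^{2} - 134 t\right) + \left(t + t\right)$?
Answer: $\frac{9245668}{1653116509} \approx 0.0055929$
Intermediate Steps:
$a{\left(t \right)} = t^{2} - 132 t$ ($a{\left(t \right)} = \left(t^{2} - 134 t\right) + 2 t = t^{2} - 132 t$)
$\frac{a{\left(-79 \right)}}{36487} - \frac{20445}{45307} = \frac{\left(-79\right) \left(-132 - 79\right)}{36487} - \frac{20445}{45307} = \left(-79\right) \left(-211\right) \frac{1}{36487} - \frac{20445}{45307} = 16669 \cdot \frac{1}{36487} - \frac{20445}{45307} = \frac{16669}{36487} - \frac{20445}{45307} = \frac{9245668}{1653116509}$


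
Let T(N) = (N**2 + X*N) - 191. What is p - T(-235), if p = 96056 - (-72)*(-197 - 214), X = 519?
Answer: 133395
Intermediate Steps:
T(N) = -191 + N**2 + 519*N (T(N) = (N**2 + 519*N) - 191 = -191 + N**2 + 519*N)
p = 66464 (p = 96056 - (-72)*(-411) = 96056 - 1*29592 = 96056 - 29592 = 66464)
p - T(-235) = 66464 - (-191 + (-235)**2 + 519*(-235)) = 66464 - (-191 + 55225 - 121965) = 66464 - 1*(-66931) = 66464 + 66931 = 133395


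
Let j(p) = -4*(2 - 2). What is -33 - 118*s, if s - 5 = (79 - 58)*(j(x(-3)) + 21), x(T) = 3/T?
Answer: -52661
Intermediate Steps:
j(p) = 0 (j(p) = -4*0 = 0)
s = 446 (s = 5 + (79 - 58)*(0 + 21) = 5 + 21*21 = 5 + 441 = 446)
-33 - 118*s = -33 - 118*446 = -33 - 52628 = -52661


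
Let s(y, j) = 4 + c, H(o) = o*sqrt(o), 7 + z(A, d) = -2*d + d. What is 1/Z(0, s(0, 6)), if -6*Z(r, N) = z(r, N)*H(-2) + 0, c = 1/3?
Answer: 9*I*sqrt(2)/68 ≈ 0.18718*I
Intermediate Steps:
c = 1/3 ≈ 0.33333
z(A, d) = -7 - d (z(A, d) = -7 + (-2*d + d) = -7 - d)
H(o) = o**(3/2)
s(y, j) = 13/3 (s(y, j) = 4 + 1/3 = 13/3)
Z(r, N) = I*sqrt(2)*(-7 - N)/3 (Z(r, N) = -((-7 - N)*(-2)**(3/2) + 0)/6 = -((-7 - N)*(-2*I*sqrt(2)) + 0)/6 = -(-2*I*sqrt(2)*(-7 - N) + 0)/6 = -(-1)*I*sqrt(2)*(-7 - N)/3 = I*sqrt(2)*(-7 - N)/3)
1/Z(0, s(0, 6)) = 1/(I*sqrt(2)*(-7 - 1*13/3)/3) = 1/(I*sqrt(2)*(-7 - 13/3)/3) = 1/((1/3)*I*sqrt(2)*(-34/3)) = 1/(-34*I*sqrt(2)/9) = 9*I*sqrt(2)/68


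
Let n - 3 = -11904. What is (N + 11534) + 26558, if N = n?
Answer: 26191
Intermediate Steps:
n = -11901 (n = 3 - 11904 = -11901)
N = -11901
(N + 11534) + 26558 = (-11901 + 11534) + 26558 = -367 + 26558 = 26191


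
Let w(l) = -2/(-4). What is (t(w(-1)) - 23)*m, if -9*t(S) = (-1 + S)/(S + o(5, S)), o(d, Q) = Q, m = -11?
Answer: 4543/18 ≈ 252.39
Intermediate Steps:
w(l) = 1/2 (w(l) = -2*(-1/4) = 1/2)
t(S) = -(-1 + S)/(18*S) (t(S) = -(-1 + S)/(9*(S + S)) = -(-1 + S)/(9*(2*S)) = -(-1 + S)*1/(2*S)/9 = -(-1 + S)/(18*S))
(t(w(-1)) - 23)*m = ((1 - 1*1/2)/(18*(1/2)) - 23)*(-11) = ((1/18)*2*(1 - 1/2) - 23)*(-11) = ((1/18)*2*(1/2) - 23)*(-11) = (1/18 - 23)*(-11) = -413/18*(-11) = 4543/18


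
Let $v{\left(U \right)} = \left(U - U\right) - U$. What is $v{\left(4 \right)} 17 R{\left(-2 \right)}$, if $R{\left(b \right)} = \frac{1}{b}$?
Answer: $34$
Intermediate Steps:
$v{\left(U \right)} = - U$ ($v{\left(U \right)} = 0 - U = - U$)
$v{\left(4 \right)} 17 R{\left(-2 \right)} = \frac{\left(-1\right) 4 \cdot 17}{-2} = \left(-4\right) 17 \left(- \frac{1}{2}\right) = \left(-68\right) \left(- \frac{1}{2}\right) = 34$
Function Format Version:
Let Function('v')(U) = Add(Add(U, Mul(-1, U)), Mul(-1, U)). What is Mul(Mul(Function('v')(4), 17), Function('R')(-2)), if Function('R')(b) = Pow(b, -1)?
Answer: 34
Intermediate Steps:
Function('v')(U) = Mul(-1, U) (Function('v')(U) = Add(0, Mul(-1, U)) = Mul(-1, U))
Mul(Mul(Function('v')(4), 17), Function('R')(-2)) = Mul(Mul(Mul(-1, 4), 17), Pow(-2, -1)) = Mul(Mul(-4, 17), Rational(-1, 2)) = Mul(-68, Rational(-1, 2)) = 34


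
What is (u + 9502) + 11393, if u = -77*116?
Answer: 11963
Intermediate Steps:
u = -8932
(u + 9502) + 11393 = (-8932 + 9502) + 11393 = 570 + 11393 = 11963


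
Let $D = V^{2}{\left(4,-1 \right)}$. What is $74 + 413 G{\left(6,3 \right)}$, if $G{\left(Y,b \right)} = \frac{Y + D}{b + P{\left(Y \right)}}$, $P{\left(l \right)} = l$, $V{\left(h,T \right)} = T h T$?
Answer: $\frac{9752}{9} \approx 1083.6$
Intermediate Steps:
$V{\left(h,T \right)} = h T^{2}$ ($V{\left(h,T \right)} = T T h = h T^{2}$)
$D = 16$ ($D = \left(4 \left(-1\right)^{2}\right)^{2} = \left(4 \cdot 1\right)^{2} = 4^{2} = 16$)
$G{\left(Y,b \right)} = \frac{16 + Y}{Y + b}$ ($G{\left(Y,b \right)} = \frac{Y + 16}{b + Y} = \frac{16 + Y}{Y + b}$)
$74 + 413 G{\left(6,3 \right)} = 74 + 413 \frac{16 + 6}{6 + 3} = 74 + 413 \cdot \frac{1}{9} \cdot 22 = 74 + 413 \cdot \frac{22}{9} = 74 + \frac{9086}{9} = \frac{9752}{9}$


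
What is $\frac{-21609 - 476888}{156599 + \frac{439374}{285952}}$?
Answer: $- \frac{71273107072}{22390118311} \approx -3.1832$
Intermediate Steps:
$\frac{-21609 - 476888}{156599 + \frac{439374}{285952}} = - \frac{498497}{156599 + 439374 \cdot \frac{1}{285952}} = - \frac{498497}{156599 + \frac{219687}{142976}} = - \frac{498497}{\frac{22390118311}{142976}} = \left(-498497\right) \frac{142976}{22390118311} = - \frac{71273107072}{22390118311}$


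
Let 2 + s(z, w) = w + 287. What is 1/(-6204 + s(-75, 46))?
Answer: -1/5873 ≈ -0.00017027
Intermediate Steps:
s(z, w) = 285 + w (s(z, w) = -2 + (w + 287) = -2 + (287 + w) = 285 + w)
1/(-6204 + s(-75, 46)) = 1/(-6204 + (285 + 46)) = 1/(-6204 + 331) = 1/(-5873) = -1/5873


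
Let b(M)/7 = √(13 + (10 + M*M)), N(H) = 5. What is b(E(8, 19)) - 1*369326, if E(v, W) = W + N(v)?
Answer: -369326 + 7*√599 ≈ -3.6915e+5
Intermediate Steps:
E(v, W) = 5 + W (E(v, W) = W + 5 = 5 + W)
b(M) = 7*√(23 + M²) (b(M) = 7*√(13 + (10 + M*M)) = 7*√(13 + (10 + M²)) = 7*√(23 + M²))
b(E(8, 19)) - 1*369326 = 7*√(23 + (5 + 19)²) - 1*369326 = 7*√(23 + 24²) - 369326 = 7*√(23 + 576) - 369326 = 7*√599 - 369326 = -369326 + 7*√599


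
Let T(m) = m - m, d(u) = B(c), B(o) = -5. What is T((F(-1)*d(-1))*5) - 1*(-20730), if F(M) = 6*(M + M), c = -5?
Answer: 20730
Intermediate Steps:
F(M) = 12*M (F(M) = 6*(2*M) = 12*M)
d(u) = -5
T(m) = 0
T((F(-1)*d(-1))*5) - 1*(-20730) = 0 - 1*(-20730) = 0 + 20730 = 20730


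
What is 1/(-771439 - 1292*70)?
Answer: -1/861879 ≈ -1.1603e-6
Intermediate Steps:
1/(-771439 - 1292*70) = 1/(-771439 - 90440) = 1/(-861879) = -1/861879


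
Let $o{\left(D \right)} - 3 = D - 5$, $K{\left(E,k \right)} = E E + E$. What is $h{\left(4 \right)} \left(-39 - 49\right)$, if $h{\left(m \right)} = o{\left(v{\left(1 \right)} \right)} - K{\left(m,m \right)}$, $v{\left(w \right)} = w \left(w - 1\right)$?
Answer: $1936$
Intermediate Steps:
$v{\left(w \right)} = w \left(-1 + w\right)$
$K{\left(E,k \right)} = E + E^{2}$ ($K{\left(E,k \right)} = E^{2} + E = E + E^{2}$)
$o{\left(D \right)} = -2 + D$ ($o{\left(D \right)} = 3 + \left(D - 5\right) = 3 + \left(-5 + D\right) = -2 + D$)
$h{\left(m \right)} = -2 - m \left(1 + m\right)$ ($h{\left(m \right)} = \left(-2 + 1 \left(-1 + 1\right)\right) - m \left(1 + m\right) = \left(-2 + 1 \cdot 0\right) - m \left(1 + m\right) = \left(-2 + 0\right) - m \left(1 + m\right) = -2 - m \left(1 + m\right)$)
$h{\left(4 \right)} \left(-39 - 49\right) = \left(-2 - 4 \left(1 + 4\right)\right) \left(-39 - 49\right) = \left(-2 - 4 \cdot 5\right) \left(-39 - 49\right) = \left(-2 - 20\right) \left(-88\right) = \left(-22\right) \left(-88\right) = 1936$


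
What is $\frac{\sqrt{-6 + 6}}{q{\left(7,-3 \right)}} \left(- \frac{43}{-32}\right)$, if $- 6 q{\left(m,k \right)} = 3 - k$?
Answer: $0$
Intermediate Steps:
$q{\left(m,k \right)} = - \frac{1}{2} + \frac{k}{6}$ ($q{\left(m,k \right)} = - \frac{3 - k}{6} = - \frac{1}{2} + \frac{k}{6}$)
$\frac{\sqrt{-6 + 6}}{q{\left(7,-3 \right)}} \left(- \frac{43}{-32}\right) = \frac{\sqrt{-6 + 6}}{- \frac{1}{2} + \frac{1}{6} \left(-3\right)} \left(- \frac{43}{-32}\right) = \frac{\sqrt{0}}{- \frac{1}{2} - \frac{1}{2}} \left(\left(-43\right) \left(- \frac{1}{32}\right)\right) = \frac{0}{-1} \cdot \frac{43}{32} = 0 \left(-1\right) \frac{43}{32} = 0 \cdot \frac{43}{32} = 0$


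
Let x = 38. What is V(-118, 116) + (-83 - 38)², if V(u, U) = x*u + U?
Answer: 10273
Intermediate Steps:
V(u, U) = U + 38*u (V(u, U) = 38*u + U = U + 38*u)
V(-118, 116) + (-83 - 38)² = (116 + 38*(-118)) + (-83 - 38)² = (116 - 4484) + (-121)² = -4368 + 14641 = 10273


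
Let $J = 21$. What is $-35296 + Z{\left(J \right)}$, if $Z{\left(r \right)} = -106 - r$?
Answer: $-35423$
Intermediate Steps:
$-35296 + Z{\left(J \right)} = -35296 - 127 = -35423$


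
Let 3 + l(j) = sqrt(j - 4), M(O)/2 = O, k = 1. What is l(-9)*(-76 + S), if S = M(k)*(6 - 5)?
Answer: 222 - 74*I*sqrt(13) ≈ 222.0 - 266.81*I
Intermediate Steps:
M(O) = 2*O
l(j) = -3 + sqrt(-4 + j) (l(j) = -3 + sqrt(j - 4) = -3 + sqrt(-4 + j))
S = 2 (S = (2*1)*(6 - 5) = 2*1 = 2)
l(-9)*(-76 + S) = (-3 + sqrt(-4 - 9))*(-76 + 2) = (-3 + sqrt(-13))*(-74) = (-3 + I*sqrt(13))*(-74) = 222 - 74*I*sqrt(13)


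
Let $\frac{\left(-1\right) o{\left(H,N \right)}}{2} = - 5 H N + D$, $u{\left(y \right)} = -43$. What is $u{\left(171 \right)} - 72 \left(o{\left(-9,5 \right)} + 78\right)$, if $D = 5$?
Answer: $27461$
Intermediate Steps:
$o{\left(H,N \right)} = -10 + 10 H N$ ($o{\left(H,N \right)} = - 2 \left(- 5 H N + 5\right) = - 2 \left(5 - 5 H N\right) = -10 + 10 H N$)
$u{\left(171 \right)} - 72 \left(o{\left(-9,5 \right)} + 78\right) = -43 - 72 \left(\left(-10 + 10 \left(-9\right) 5\right) + 78\right) = -43 - 72 \left(\left(-10 - 450\right) + 78\right) = -43 - 72 \left(-460 + 78\right) = -43 - -27504 = -43 + 27504 = 27461$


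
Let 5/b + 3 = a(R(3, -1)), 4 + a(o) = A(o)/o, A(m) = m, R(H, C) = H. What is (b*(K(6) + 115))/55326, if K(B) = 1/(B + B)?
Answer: -6905/3983472 ≈ -0.0017334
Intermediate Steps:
K(B) = 1/(2*B)
a(o) = -3 (a(o) = -4 + o/o = -4 + 1 = -3)
b = -5/6 (b = 5/(-3 - 3) = 5/(-6) = 5*(-1/6) = -5/6 ≈ -0.83333)
(b*(K(6) + 115))/55326 = -5*((1/2)/6 + 115)/6/55326 = -5*((1/2)*(1/6) + 115)/6*(1/55326) = -5*(1/12 + 115)/6*(1/55326) = -5/6*1381/12*(1/55326) = -6905/72*1/55326 = -6905/3983472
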